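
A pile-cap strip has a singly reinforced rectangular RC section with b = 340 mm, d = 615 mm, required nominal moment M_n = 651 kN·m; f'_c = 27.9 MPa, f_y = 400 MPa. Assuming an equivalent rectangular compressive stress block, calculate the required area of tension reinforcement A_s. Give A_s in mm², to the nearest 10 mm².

A_s ≈ 3010 mm²

With M_n = 0.85 f'_c a b (d − a/2), solve the quadratic for a:
a = d − √(d² − 2M_n/(0.85 f'_c b)) = 615 − √(615² − 2 × 651×10⁶/(0.85 × 27.9 × 340)) = 149.44 mm.
A_s = 0.85 f'_c a b / f_y = 0.85 × 27.9 × 149.44 × 340 / 400 = 3012.4 mm².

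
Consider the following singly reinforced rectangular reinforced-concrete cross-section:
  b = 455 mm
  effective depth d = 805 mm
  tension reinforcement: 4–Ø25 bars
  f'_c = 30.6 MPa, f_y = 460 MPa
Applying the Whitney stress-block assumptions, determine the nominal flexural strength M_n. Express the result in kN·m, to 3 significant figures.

A_s = 4 × 491 = 1964 mm².
T = A_s f_y = 1964 × 460 = 903440 N = 903.44 kN.
From C = T: a = T/(0.85 f'_c b) = 903440/(0.85 × 30.6 × 455) = 76.34 mm.
M_n = T(d − a/2) = 903.44 kN × (805 − 38.17) mm = 692.78 kN·m.

M_n ≈ 693 kN·m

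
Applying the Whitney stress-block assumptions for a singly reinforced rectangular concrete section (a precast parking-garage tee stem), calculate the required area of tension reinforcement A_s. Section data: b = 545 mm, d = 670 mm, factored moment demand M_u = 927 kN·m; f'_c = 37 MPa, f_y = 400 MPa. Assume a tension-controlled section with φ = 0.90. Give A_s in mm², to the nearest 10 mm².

M_n = M_u/φ = 927/0.90 = 1030 kN·m.
With M_n = 0.85 f'_c a b (d − a/2), solve the quadratic for a:
a = d − √(d² − 2M_n/(0.85 f'_c b)) = 670 − √(670² − 2 × 1030×10⁶/(0.85 × 37 × 545)) = 96.66 mm.
A_s = 0.85 f'_c a b / f_y = 0.85 × 37 × 96.66 × 545 / 400 = 4141.9 mm².

A_s ≈ 4140 mm²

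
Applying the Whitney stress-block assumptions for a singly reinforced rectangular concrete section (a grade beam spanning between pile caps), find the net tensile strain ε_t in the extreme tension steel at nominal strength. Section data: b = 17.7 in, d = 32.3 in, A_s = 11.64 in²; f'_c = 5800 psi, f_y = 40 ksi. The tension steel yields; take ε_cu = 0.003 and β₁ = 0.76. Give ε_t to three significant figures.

ε_t ≈ 0.0108

a = A_s f_y/(0.85 f'_c b) = 5.336 in.
β₁ = 0.76, so c = a/β₁ = 5.336/0.76 = 7.021 in.
From the linear strain diagram with ε_cu = 0.003: ε_t = 0.003 (d − c)/c = 0.003 × (32.3 − 7.021)/7.021 = 0.0108.
Since ε_t ≥ 0.005, the section is tension-controlled.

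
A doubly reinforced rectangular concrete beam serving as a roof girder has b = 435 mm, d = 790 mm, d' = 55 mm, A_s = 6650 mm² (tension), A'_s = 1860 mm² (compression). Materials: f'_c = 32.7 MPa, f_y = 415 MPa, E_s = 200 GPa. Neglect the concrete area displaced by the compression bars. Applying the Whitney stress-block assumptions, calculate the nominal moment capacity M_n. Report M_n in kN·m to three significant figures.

M_n ≈ 1970 kN·m

Assume both tension and compression steel yield.
Net tension couple steel: A_s − A'_s = 4790 mm².
a = (A_s − A'_s) f_y / (0.85 f'_c b) = 1987850/(0.85 × 32.7 × 435) = 164.41 mm.
c = a/β₁ = 164.41/0.816 = 201.48 mm; ε'_s = 0.003(c − d')/c = 0.0022 ≥ f_y/E_s = 0.0021, so compression steel does yield.
M_n = (A_s − A'_s) f_y (d − a/2) + A'_s f_y (d − d') = [1987850 × (790 − 82.205) + 771900 × (790 − 55)] × 10⁻⁶ = 1406.99 + 567.35 = 1974.34 kN·m.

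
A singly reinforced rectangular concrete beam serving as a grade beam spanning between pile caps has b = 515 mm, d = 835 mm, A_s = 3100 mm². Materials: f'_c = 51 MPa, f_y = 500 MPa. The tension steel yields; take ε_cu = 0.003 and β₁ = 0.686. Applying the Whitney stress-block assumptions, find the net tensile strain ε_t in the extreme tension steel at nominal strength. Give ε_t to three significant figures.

a = A_s f_y/(0.85 f'_c b) = 69.43 mm.
β₁ = 0.686, so c = a/β₁ = 69.43/0.686 = 101.21 mm.
From the linear strain diagram with ε_cu = 0.003: ε_t = 0.003 (d − c)/c = 0.003 × (835 − 101.21)/101.21 = 0.0218.
Since ε_t ≥ 0.005, the section is tension-controlled.

ε_t ≈ 0.0218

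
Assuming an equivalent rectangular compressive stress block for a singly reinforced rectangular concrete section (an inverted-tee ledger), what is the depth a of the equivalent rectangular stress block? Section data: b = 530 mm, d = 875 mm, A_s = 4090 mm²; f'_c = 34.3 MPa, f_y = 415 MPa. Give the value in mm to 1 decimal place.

a ≈ 109.8 mm

T = A_s f_y = 4090 × 415 = 1697350 N = 1697.35 kN.
Setting C = 0.85 f'_c a b equal to T: a = 1697350/(0.85 × 34.3 × 530) = 109.8 mm.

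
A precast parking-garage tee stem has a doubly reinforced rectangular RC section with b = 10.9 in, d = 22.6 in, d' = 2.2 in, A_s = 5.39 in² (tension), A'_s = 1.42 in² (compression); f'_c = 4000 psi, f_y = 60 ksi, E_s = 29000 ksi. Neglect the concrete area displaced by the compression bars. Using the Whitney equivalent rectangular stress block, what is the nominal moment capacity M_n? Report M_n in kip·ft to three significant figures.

Assume both steels yield.
a = (A_s − A'_s) f_y/(0.85 f'_c b) = (5.39 − 1.42) × 60/(0.85 × 4 × 10.9) = 6.427 in.
c = a/β₁ = 6.427/0.85 = 7.561 in; ε'_s = 0.003(c − d')/c = 0.0021 ≥ ε_y = 0.0021, so the compression steel yields.
M_n = (A_s − A'_s) f_y (d − a/2) + A'_s f_y (d − d') = 238.2 × (22.6 − 3.2135) + 85.2 × (22.6 − 2.2) = 4617.9 + 1738.1 = 6356.0 kip·in = 6356.0/12 = 529.67 kip·ft.

M_n ≈ 530 kip·ft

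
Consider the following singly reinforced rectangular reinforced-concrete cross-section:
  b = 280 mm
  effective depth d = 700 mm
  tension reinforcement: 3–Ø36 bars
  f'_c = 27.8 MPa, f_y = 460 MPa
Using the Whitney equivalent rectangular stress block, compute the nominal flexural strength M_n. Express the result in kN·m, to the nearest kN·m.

M_n ≈ 834 kN·m

A_s = 3 × 1018 = 3054 mm².
T = A_s f_y = 3054 × 460 = 1404840 N = 1404.84 kN.
From C = T: a = T/(0.85 f'_c b) = 1404840/(0.85 × 27.8 × 280) = 212.33 mm.
M_n = T(d − a/2) = 1404.84 kN × (700 − 106.165) mm = 834.24 kN·m.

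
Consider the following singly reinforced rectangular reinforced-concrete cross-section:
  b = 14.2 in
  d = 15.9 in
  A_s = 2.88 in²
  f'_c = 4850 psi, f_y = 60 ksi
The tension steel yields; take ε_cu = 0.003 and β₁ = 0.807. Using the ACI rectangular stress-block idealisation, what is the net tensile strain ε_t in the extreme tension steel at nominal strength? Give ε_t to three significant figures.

ε_t ≈ 0.0100

a = A_s f_y/(0.85 f'_c b) = 2.952 in.
β₁ = 0.807, so c = a/β₁ = 2.952/0.807 = 3.658 in.
From the linear strain diagram with ε_cu = 0.003: ε_t = 0.003 (d − c)/c = 0.003 × (15.9 − 3.658)/3.658 = 0.0100.
Since ε_t ≥ 0.005, the section is tension-controlled.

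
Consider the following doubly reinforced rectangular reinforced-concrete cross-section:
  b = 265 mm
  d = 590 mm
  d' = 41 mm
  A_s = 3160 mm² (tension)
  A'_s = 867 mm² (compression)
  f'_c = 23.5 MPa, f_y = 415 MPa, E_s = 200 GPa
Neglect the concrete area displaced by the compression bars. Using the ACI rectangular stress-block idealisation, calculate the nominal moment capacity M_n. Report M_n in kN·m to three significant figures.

M_n ≈ 673 kN·m

Assume both tension and compression steel yield.
Net tension couple steel: A_s − A'_s = 2293 mm².
a = (A_s − A'_s) f_y / (0.85 f'_c b) = 951595/(0.85 × 23.5 × 265) = 179.77 mm.
c = a/β₁ = 179.77/0.85 = 211.49 mm; ε'_s = 0.003(c − d')/c = 0.0024 ≥ f_y/E_s = 0.0021, so compression steel does yield.
M_n = (A_s − A'_s) f_y (d − a/2) + A'_s f_y (d − d') = [951595 × (590 − 89.885) + 359805 × (590 − 41)] × 10⁻⁶ = 475.91 + 197.53 = 673.44 kN·m.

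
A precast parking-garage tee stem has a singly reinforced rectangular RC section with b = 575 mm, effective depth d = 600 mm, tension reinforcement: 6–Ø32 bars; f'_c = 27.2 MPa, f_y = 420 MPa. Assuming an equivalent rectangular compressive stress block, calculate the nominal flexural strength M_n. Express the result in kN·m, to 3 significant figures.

A_s = 6 × 804 = 4824 mm².
T = A_s f_y = 4824 × 420 = 2026080 N = 2026.08 kN.
From C = T: a = T/(0.85 f'_c b) = 2026080/(0.85 × 27.2 × 575) = 152.41 mm.
M_n = T(d − a/2) = 2026.08 kN × (600 − 76.205) mm = 1061.25 kN·m.

M_n ≈ 1060 kN·m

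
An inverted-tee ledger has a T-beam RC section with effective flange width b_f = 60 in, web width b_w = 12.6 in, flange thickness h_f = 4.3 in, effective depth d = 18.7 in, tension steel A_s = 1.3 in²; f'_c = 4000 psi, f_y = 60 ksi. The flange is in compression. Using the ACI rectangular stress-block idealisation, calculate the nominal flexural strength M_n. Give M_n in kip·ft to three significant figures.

Tension: T = A_s f_y = 1.3 × 60 = 78 kips.
Try a within the flange: a = T/(0.85 f'_c b_f) = 78/(0.85 × 4 × 60) = 0.382 in.
Since a = 0.382 ≤ h_f = 4.3 in, the stress block lies entirely in the flange; analyse as a rectangular beam of width b_f.
M_n = T(d − a/2) = 78 × (18.7 − 0.191) = 1443.7 kip·in.
M_n = 1443.7/12 = 120.31 kip·ft.

M_n ≈ 120 kip·ft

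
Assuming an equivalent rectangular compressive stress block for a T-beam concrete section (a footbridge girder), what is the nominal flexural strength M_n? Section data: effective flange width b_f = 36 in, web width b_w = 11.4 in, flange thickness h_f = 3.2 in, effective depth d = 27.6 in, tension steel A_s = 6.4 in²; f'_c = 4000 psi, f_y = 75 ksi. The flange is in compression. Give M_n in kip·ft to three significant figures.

Tension: T = A_s f_y = 6.4 × 75 = 480 kips.
Try a within the flange: a = T/(0.85 f'_c b_f) = 480/(0.85 × 4 × 36) = 3.922 in.
a = 3.922 > h_f = 3.2 in: the block extends into the web. Split into flange-overhang and web parts.
C_f = 0.85 f'_c (b_f − b_w) h_f = 0.85 × 4 × (36 − 11.4) × 3.2 = 267.6 kips.
Remaining web compression depth: a_w = (T − C_f)/(0.85 f'_c b_w) = (480 − 267.6)/(0.85 × 4 × 11.4) = 5.480 in.
M_n = C_f(d − h_f/2) + (T − C_f)(d − a_w/2) = 267.6 × (27.6 − 1.6) + 212.4 × (27.6 − 2.74) = 6957.6 + 5280.3 = 12237.9 kip·in.
M_n = 12237.9/12 = 1019.83 kip·ft.

M_n ≈ 1020 kip·ft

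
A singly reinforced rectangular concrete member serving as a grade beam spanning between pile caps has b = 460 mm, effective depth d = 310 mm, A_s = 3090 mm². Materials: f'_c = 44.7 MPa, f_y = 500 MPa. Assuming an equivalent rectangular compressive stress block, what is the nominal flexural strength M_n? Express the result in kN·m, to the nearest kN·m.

T = A_s f_y = 3090 × 500 = 1545000 N = 1545 kN.
From C = T: a = T/(0.85 f'_c b) = 1545000/(0.85 × 44.7 × 460) = 88.40 mm.
M_n = T(d − a/2) = 1545 kN × (310 − 44.2) mm = 410.66 kN·m.

M_n ≈ 411 kN·m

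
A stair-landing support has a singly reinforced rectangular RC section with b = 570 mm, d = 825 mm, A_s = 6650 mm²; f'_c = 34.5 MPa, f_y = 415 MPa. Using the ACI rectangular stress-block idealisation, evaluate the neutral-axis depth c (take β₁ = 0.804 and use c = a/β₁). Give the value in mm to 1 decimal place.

c ≈ 205.4 mm

T = A_s f_y = 6650 × 415 = 2759750 N = 2759.75 kN.
Setting C = 0.85 f'_c a b equal to T: a = 2759750/(0.85 × 34.5 × 570) = 165.104 mm.
With β₁ = 0.804, c = a/β₁ = 165.104/0.804 = 205.4 mm.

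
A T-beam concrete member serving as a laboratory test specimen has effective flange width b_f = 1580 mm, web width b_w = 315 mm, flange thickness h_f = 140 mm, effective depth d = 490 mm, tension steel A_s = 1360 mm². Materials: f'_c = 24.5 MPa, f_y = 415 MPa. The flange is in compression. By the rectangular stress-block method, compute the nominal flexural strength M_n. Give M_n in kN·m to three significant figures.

Tension: T = A_s f_y = 1360 × 415 = 564400 N.
Try a within the flange: a = T/(0.85 f'_c b_f) = 564400/(0.85 × 24.5 × 1580) = 17.15 mm.
Since a = 17.15 ≤ h_f = 140 mm, the stress block lies entirely in the flange; analyse as a rectangular beam of width b_f.
M_n = T(d − a/2) = 564400 × (490 − 8.575) = 271.72 × 10⁶ N·mm.
M_n = 271.72 kN·m.

M_n ≈ 272 kN·m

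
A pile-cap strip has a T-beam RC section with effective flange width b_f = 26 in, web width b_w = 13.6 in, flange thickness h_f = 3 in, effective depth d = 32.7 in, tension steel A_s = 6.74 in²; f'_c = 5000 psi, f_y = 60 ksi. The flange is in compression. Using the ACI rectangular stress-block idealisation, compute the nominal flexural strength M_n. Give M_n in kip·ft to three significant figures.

M_n ≈ 1040 kip·ft

Tension: T = A_s f_y = 6.74 × 60 = 404.4 kips.
Try a within the flange: a = T/(0.85 f'_c b_f) = 404.4/(0.85 × 5 × 26) = 3.660 in.
a = 3.660 > h_f = 3 in: the block extends into the web. Split into flange-overhang and web parts.
C_f = 0.85 f'_c (b_f − b_w) h_f = 0.85 × 5 × (26 − 13.6) × 3 = 158.1 kips.
Remaining web compression depth: a_w = (T − C_f)/(0.85 f'_c b_w) = (404.4 − 158.1)/(0.85 × 5 × 13.6) = 4.261 in.
M_n = C_f(d − h_f/2) + (T − C_f)(d − a_w/2) = 158.1 × (32.7 − 1.5) + 246.3 × (32.7 − 2.1305) = 4932.7 + 7529.3 = 12462.0 kip·in.
M_n = 12462.0/12 = 1038.50 kip·ft.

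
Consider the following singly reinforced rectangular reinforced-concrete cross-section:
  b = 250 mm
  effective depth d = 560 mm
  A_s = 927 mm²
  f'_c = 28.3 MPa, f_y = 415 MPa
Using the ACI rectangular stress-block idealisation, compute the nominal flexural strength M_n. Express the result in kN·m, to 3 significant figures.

M_n ≈ 203 kN·m

T = A_s f_y = 927 × 415 = 384705 N = 384.705 kN.
From C = T: a = T/(0.85 f'_c b) = 384705/(0.85 × 28.3 × 250) = 63.97 mm.
M_n = T(d − a/2) = 384.705 kN × (560 − 31.985) mm = 203.13 kN·m.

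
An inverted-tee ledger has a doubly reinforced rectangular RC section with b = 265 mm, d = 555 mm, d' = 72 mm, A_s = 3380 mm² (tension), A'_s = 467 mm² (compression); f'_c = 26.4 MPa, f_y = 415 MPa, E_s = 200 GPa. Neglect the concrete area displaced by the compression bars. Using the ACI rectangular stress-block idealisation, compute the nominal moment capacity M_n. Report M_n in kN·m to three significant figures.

M_n ≈ 642 kN·m

Assume both tension and compression steel yield.
Net tension couple steel: A_s − A'_s = 2913 mm².
a = (A_s − A'_s) f_y / (0.85 f'_c b) = 1208895/(0.85 × 26.4 × 265) = 203.29 mm.
c = a/β₁ = 203.29/0.85 = 239.16 mm; ε'_s = 0.003(c − d')/c = 0.0021 ≥ f_y/E_s = 0.0021, so compression steel does yield.
M_n = (A_s − A'_s) f_y (d − a/2) + A'_s f_y (d − d') = [1208895 × (555 − 101.645) + 193805 × (555 − 72)] × 10⁻⁶ = 548.06 + 93.61 = 641.67 kN·m.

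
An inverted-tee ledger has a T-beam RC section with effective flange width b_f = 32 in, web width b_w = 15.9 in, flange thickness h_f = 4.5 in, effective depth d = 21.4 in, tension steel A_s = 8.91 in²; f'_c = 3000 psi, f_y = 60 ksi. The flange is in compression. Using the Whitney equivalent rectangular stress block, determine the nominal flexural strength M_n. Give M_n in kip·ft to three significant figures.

M_n ≈ 793 kip·ft

Tension: T = A_s f_y = 8.91 × 60 = 534.6 kips.
Try a within the flange: a = T/(0.85 f'_c b_f) = 534.6/(0.85 × 3 × 32) = 6.551 in.
a = 6.551 > h_f = 4.5 in: the block extends into the web. Split into flange-overhang and web parts.
C_f = 0.85 f'_c (b_f − b_w) h_f = 0.85 × 3 × (32 − 15.9) × 4.5 = 184.7 kips.
Remaining web compression depth: a_w = (T − C_f)/(0.85 f'_c b_w) = (534.6 − 184.7)/(0.85 × 3 × 15.9) = 8.630 in.
M_n = C_f(d − h_f/2) + (T − C_f)(d − a_w/2) = 184.7 × (21.4 − 2.25) + 349.9 × (21.4 − 4.315) = 3537.0 + 5978.0 = 9515.0 kip·in.
M_n = 9515.0/12 = 792.92 kip·ft.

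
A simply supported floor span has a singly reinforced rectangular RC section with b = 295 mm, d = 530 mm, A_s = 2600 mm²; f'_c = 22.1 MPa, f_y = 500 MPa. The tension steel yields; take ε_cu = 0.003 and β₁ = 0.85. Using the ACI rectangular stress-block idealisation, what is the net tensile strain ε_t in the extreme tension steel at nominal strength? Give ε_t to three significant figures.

ε_t ≈ 0.00276

a = A_s f_y/(0.85 f'_c b) = 234.59 mm.
β₁ = 0.85, so c = a/β₁ = 234.59/0.85 = 275.99 mm.
From the linear strain diagram with ε_cu = 0.003: ε_t = 0.003 (d − c)/c = 0.003 × (530 − 275.99)/275.99 = 0.00276.
ε_t < 0.004 — the section is over-reinforced for flexure under ACI limits.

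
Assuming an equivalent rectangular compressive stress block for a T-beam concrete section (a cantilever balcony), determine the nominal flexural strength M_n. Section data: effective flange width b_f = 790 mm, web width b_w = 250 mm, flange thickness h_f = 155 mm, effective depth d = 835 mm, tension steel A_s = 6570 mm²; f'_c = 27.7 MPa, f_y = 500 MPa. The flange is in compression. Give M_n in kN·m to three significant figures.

M_n ≈ 2440 kN·m

Tension: T = A_s f_y = 6570 × 500 = 3285000 N.
Try a within the flange: a = T/(0.85 f'_c b_f) = 3285000/(0.85 × 27.7 × 790) = 176.61 mm.
a = 176.61 > h_f = 155 mm: the block extends into the web. Split into flange-overhang and web parts.
C_f = 0.85 f'_c (b_f − b_w) h_f = 0.85 × 27.7 × (790 − 250) × 155 = 1970717 N.
Remaining web compression depth: a_w = (T − C_f)/(0.85 f'_c b_w) = (3285000 − 1970717)/(0.85 × 27.7 × 250) = 223.28 mm.
M_n = C_f(d − h_f/2) + (T − C_f)(d − a_w/2) = 1970717 × (835 − 77.5) + 1314283 × (835 − 111.64) = 1492.82 + 950.70 = 2443.52 × 10⁶ N·mm.
M_n = 2443.52 kN·m.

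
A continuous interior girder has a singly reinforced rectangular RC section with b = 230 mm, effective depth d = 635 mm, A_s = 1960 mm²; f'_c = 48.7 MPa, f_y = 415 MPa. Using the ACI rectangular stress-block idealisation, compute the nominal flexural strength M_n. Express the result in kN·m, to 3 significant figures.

M_n ≈ 482 kN·m

T = A_s f_y = 1960 × 415 = 813400 N = 813.4 kN.
From C = T: a = T/(0.85 f'_c b) = 813400/(0.85 × 48.7 × 230) = 85.43 mm.
M_n = T(d − a/2) = 813.4 kN × (635 − 42.715) mm = 481.76 kN·m.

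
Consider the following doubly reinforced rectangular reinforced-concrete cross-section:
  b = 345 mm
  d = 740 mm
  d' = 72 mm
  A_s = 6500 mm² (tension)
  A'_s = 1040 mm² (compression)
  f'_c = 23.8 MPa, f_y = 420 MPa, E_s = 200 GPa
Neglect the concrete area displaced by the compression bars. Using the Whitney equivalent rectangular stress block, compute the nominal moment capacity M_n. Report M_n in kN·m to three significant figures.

M_n ≈ 1610 kN·m

Assume both tension and compression steel yield.
Net tension couple steel: A_s − A'_s = 5460 mm².
a = (A_s − A'_s) f_y / (0.85 f'_c b) = 2293200/(0.85 × 23.8 × 345) = 328.57 mm.
c = a/β₁ = 328.57/0.85 = 386.55 mm; ε'_s = 0.003(c − d')/c = 0.0024 ≥ f_y/E_s = 0.0021, so compression steel does yield.
M_n = (A_s − A'_s) f_y (d − a/2) + A'_s f_y (d − d') = [2293200 × (740 − 164.285) + 436800 × (740 − 72)] × 10⁻⁶ = 1320.23 + 291.78 = 1612.01 kN·m.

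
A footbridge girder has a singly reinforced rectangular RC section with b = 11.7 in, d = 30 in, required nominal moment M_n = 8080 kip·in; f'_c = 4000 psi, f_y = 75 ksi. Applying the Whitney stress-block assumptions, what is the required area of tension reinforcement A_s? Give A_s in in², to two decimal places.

A_s ≈ 4.13 in²

From M_n = 0.85 f'_c a b (d − a/2):
a = d − √(d² − 2M_n/(0.85 f'_c b)) = 30 − √(30² − 2 × 8080/(0.85 × 4 × 11.7)) = 7.779 in.
A_s = 0.85 f'_c a b / f_y = 0.85 × 4 × 7.779 × 11.7 / 75 = 4.126 in².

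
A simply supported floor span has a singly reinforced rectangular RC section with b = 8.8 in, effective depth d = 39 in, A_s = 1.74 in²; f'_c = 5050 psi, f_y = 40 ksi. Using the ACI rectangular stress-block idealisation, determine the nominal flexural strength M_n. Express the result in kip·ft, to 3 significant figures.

T = A_s f_y = 1.74 × 40 = 69.6 kips.
a = T/(0.85 f'_c b) = 69.6/(0.85 × 5.05 × 8.8) = 1.843 in.
M_n = T(d − a/2) = 69.6 × (39 − 0.9215) = 2650.3 kip·in = 2650.3/12 = 220.86 kip·ft.

M_n ≈ 221 kip·ft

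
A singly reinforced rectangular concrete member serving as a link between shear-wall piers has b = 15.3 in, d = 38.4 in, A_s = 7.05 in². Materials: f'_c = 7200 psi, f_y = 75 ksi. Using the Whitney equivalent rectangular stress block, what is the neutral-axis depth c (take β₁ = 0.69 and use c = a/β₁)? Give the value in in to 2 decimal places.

c ≈ 8.18 in

T = A_s f_y = 7.05 × 75 = 528.75 kips.
a = T/(0.85 f'_c b) = 528.75/(0.85 × 7.2 × 15.3) = 5.6469 in.
With β₁ = 0.69, c = a/β₁ = 5.6469/0.69 = 8.18 in.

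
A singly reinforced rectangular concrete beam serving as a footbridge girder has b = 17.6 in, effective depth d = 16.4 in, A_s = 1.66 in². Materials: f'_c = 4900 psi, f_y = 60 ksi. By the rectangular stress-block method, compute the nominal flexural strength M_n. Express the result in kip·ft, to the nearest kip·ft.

T = A_s f_y = 1.66 × 60 = 99.6 kips.
a = T/(0.85 f'_c b) = 99.6/(0.85 × 4.9 × 17.6) = 1.359 in.
M_n = T(d − a/2) = 99.6 × (16.4 − 0.6795) = 1565.8 kip·in = 1565.8/12 = 130.48 kip·ft.

M_n ≈ 130 kip·ft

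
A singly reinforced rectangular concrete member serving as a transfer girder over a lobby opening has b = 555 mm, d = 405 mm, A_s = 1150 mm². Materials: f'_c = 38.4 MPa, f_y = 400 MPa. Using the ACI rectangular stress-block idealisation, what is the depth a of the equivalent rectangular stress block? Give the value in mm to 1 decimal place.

a ≈ 25.4 mm

T = A_s f_y = 1150 × 400 = 460000 N = 460 kN.
Setting C = 0.85 f'_c a b equal to T: a = 460000/(0.85 × 38.4 × 555) = 25.4 mm.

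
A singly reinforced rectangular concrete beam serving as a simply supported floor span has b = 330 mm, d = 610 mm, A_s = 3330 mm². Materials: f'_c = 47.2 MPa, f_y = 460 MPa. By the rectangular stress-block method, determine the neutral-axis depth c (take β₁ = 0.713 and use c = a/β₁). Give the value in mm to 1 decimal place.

c ≈ 162.3 mm

T = A_s f_y = 3330 × 460 = 1531800 N = 1531.8 kN.
Setting C = 0.85 f'_c a b equal to T: a = 1531800/(0.85 × 47.2 × 330) = 115.698 mm.
With β₁ = 0.713, c = a/β₁ = 115.698/0.713 = 162.3 mm.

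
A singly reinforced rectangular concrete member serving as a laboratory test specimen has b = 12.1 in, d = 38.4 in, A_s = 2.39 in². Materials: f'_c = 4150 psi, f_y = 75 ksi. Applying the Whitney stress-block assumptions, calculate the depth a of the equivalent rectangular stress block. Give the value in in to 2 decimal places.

a ≈ 4.20 in

T = A_s f_y = 2.39 × 75 = 179.25 kips.
a = T/(0.85 f'_c b) = 179.25/(0.85 × 4.15 × 12.1) = 4.20 in.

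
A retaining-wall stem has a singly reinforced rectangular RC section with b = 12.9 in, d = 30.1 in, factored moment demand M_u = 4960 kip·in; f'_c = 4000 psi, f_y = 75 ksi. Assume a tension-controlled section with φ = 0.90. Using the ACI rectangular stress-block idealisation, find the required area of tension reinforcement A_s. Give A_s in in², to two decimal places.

M_n = M_u/φ = 4960/0.90 = 5511.11 kip·in.
From M_n = 0.85 f'_c a b (d − a/2):
a = d − √(d² − 2M_n/(0.85 f'_c b)) = 30.1 − √(30.1² − 2 × 5511.11/(0.85 × 4 × 12.9)) = 4.513 in.
A_s = 0.85 f'_c a b / f_y = 0.85 × 4 × 4.513 × 12.9 / 75 = 2.639 in².

A_s ≈ 2.64 in²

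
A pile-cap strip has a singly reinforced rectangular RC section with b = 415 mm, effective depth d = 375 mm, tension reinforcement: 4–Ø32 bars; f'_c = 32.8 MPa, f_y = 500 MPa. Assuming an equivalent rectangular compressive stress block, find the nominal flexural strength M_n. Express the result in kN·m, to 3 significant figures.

M_n ≈ 491 kN·m

A_s = 4 × 804 = 3216 mm².
T = A_s f_y = 3216 × 500 = 1608000 N = 1608 kN.
From C = T: a = T/(0.85 f'_c b) = 1608000/(0.85 × 32.8 × 415) = 138.98 mm.
M_n = T(d − a/2) = 1608 kN × (375 − 69.49) mm = 491.26 kN·m.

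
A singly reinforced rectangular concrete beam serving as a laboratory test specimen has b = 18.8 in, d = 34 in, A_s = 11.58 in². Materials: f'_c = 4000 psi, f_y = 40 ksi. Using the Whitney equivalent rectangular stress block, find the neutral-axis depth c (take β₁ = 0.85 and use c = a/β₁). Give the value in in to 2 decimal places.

T = A_s f_y = 11.58 × 40 = 463.2 kips.
a = T/(0.85 f'_c b) = 463.2/(0.85 × 4 × 18.8) = 7.2466 in.
With β₁ = 0.85, c = a/β₁ = 7.2466/0.85 = 8.53 in.

c ≈ 8.53 in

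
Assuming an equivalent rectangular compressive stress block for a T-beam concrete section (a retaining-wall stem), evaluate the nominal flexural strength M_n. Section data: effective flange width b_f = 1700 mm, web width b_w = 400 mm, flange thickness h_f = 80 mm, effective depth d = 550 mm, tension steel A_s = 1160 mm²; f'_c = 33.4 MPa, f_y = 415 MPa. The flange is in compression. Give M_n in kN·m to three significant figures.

M_n ≈ 262 kN·m

Tension: T = A_s f_y = 1160 × 415 = 481400 N.
Try a within the flange: a = T/(0.85 f'_c b_f) = 481400/(0.85 × 33.4 × 1700) = 9.97 mm.
Since a = 9.97 ≤ h_f = 80 mm, the stress block lies entirely in the flange; analyse as a rectangular beam of width b_f.
M_n = T(d − a/2) = 481400 × (550 − 4.985) = 262.37 × 10⁶ N·mm.
M_n = 262.37 kN·m.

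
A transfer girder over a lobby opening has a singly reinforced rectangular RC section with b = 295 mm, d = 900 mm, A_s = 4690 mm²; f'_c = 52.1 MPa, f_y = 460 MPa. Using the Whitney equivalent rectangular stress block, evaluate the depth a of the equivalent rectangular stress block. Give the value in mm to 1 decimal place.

T = A_s f_y = 4690 × 460 = 2157400 N = 2157.4 kN.
Setting C = 0.85 f'_c a b equal to T: a = 2157400/(0.85 × 52.1 × 295) = 165.1 mm.

a ≈ 165.1 mm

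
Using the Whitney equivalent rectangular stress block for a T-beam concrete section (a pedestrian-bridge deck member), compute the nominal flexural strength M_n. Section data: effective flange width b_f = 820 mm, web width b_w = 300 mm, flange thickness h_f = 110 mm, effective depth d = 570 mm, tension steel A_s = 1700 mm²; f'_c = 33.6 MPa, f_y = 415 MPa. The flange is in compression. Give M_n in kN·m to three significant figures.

Tension: T = A_s f_y = 1700 × 415 = 705500 N.
Try a within the flange: a = T/(0.85 f'_c b_f) = 705500/(0.85 × 33.6 × 820) = 30.12 mm.
Since a = 30.12 ≤ h_f = 110 mm, the stress block lies entirely in the flange; analyse as a rectangular beam of width b_f.
M_n = T(d − a/2) = 705500 × (570 − 15.06) = 391.51 × 10⁶ N·mm.
M_n = 391.51 kN·m.

M_n ≈ 392 kN·m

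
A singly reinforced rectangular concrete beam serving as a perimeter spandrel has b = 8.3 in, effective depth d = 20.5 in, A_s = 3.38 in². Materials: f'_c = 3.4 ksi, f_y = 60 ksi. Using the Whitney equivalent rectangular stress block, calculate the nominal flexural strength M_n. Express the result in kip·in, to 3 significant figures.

M_n ≈ 3300 kip·in

T = A_s f_y = 3.38 × 60 = 202.8 kips.
a = T/(0.85 f'_c b) = 202.8/(0.85 × 3.4 × 8.3) = 8.455 in.
M_n = T(d − a/2) = 202.8 × (20.5 − 4.2275) = 3300.1 kip·in.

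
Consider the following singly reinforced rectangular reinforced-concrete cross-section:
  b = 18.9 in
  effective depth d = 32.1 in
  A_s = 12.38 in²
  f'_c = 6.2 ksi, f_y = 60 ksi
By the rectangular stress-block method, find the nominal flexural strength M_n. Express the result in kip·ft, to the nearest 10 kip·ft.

M_n ≈ 1760 kip·ft

T = A_s f_y = 12.38 × 60 = 742.8 kips.
a = T/(0.85 f'_c b) = 742.8/(0.85 × 6.2 × 18.9) = 7.458 in.
M_n = T(d − a/2) = 742.8 × (32.1 − 3.729) = 21074.0 kip·in = 21074.0/12 = 1756.17 kip·ft.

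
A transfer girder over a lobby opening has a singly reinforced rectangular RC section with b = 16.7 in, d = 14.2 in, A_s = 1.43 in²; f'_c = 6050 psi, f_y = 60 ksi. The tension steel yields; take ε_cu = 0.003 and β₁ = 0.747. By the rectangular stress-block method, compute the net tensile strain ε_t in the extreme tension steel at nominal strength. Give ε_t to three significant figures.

a = A_s f_y/(0.85 f'_c b) = 0.999 in.
β₁ = 0.747, so c = a/β₁ = 0.999/0.747 = 1.337 in.
From the linear strain diagram with ε_cu = 0.003: ε_t = 0.003 (d − c)/c = 0.003 × (14.2 − 1.337)/1.337 = 0.0289.
Since ε_t ≥ 0.005, the section is tension-controlled.

ε_t ≈ 0.0289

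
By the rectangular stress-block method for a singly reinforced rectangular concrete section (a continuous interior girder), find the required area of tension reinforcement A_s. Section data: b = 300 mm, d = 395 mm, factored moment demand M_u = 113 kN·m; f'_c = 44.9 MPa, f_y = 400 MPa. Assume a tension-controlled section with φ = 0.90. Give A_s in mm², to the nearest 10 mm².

M_n = M_u/φ = 113/0.90 = 125.556 kN·m.
With M_n = 0.85 f'_c a b (d − a/2), solve the quadratic for a:
a = d − √(d² − 2M_n/(0.85 f'_c b)) = 395 − √(395² − 2 × 125.556×10⁶/(0.85 × 44.9 × 300)) = 28.81 mm.
A_s = 0.85 f'_c a b / f_y = 0.85 × 44.9 × 28.81 × 300 / 400 = 824.7 mm².

A_s ≈ 820 mm²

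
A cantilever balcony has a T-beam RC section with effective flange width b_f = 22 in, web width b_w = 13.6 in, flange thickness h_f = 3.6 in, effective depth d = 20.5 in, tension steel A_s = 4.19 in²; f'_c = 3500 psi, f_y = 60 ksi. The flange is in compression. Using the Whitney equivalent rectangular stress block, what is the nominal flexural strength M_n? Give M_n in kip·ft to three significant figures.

Tension: T = A_s f_y = 4.19 × 60 = 251.4 kips.
Try a within the flange: a = T/(0.85 f'_c b_f) = 251.4/(0.85 × 3.5 × 22) = 3.841 in.
a = 3.841 > h_f = 3.6 in: the block extends into the web. Split into flange-overhang and web parts.
C_f = 0.85 f'_c (b_f − b_w) h_f = 0.85 × 3.5 × (22 − 13.6) × 3.6 = 90.0 kips.
Remaining web compression depth: a_w = (T − C_f)/(0.85 f'_c b_w) = (251.4 − 90.0)/(0.85 × 3.5 × 13.6) = 3.989 in.
M_n = C_f(d − h_f/2) + (T − C_f)(d − a_w/2) = 90.0 × (20.5 − 1.8) + 161.4 × (20.5 − 1.9945) = 1683.0 + 2986.8 = 4669.8 kip·in.
M_n = 4669.8/12 = 389.15 kip·ft.

M_n ≈ 389 kip·ft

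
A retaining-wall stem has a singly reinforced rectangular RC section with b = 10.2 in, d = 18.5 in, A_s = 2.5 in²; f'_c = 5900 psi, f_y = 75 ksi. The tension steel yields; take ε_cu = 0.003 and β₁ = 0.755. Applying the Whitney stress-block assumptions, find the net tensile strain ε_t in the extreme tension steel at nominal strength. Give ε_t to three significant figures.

a = A_s f_y/(0.85 f'_c b) = 3.665 in.
β₁ = 0.755, so c = a/β₁ = 3.665/0.755 = 4.854 in.
From the linear strain diagram with ε_cu = 0.003: ε_t = 0.003 (d − c)/c = 0.003 × (18.5 − 4.854)/4.854 = 0.00843.
Since ε_t ≥ 0.005, the section is tension-controlled.

ε_t ≈ 0.00843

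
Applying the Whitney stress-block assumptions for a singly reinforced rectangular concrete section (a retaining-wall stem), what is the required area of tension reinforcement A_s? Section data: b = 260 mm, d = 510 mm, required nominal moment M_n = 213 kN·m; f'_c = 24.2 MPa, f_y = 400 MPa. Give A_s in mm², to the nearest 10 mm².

With M_n = 0.85 f'_c a b (d − a/2), solve the quadratic for a:
a = d − √(d² − 2M_n/(0.85 f'_c b)) = 510 − √(510² − 2 × 213×10⁶/(0.85 × 24.2 × 260)) = 85.21 mm.
A_s = 0.85 f'_c a b / f_y = 0.85 × 24.2 × 85.21 × 260 / 400 = 1139.3 mm².

A_s ≈ 1140 mm²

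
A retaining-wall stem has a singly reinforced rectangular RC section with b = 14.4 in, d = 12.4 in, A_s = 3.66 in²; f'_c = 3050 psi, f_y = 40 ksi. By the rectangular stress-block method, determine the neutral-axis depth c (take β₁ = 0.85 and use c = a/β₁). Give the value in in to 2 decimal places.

T = A_s f_y = 3.66 × 40 = 146.4 kips.
a = T/(0.85 f'_c b) = 146.4/(0.85 × 3.05 × 14.4) = 3.9216 in.
With β₁ = 0.85, c = a/β₁ = 3.9216/0.85 = 4.61 in.

c ≈ 4.61 in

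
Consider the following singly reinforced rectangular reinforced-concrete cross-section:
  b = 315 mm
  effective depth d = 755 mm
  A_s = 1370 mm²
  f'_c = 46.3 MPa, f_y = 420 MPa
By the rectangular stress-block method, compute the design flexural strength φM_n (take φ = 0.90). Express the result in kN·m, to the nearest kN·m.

T = A_s f_y = 1370 × 420 = 575400 N = 575.4 kN.
From C = T: a = T/(0.85 f'_c b) = 575400/(0.85 × 46.3 × 315) = 46.42 mm.
M_n = T(d − a/2) = 575.4 kN × (755 − 23.21) mm = 421.07 kN·m.
φM_n = 0.90 × 421.07 = 378.96 kN·m.

φM_n ≈ 379 kN·m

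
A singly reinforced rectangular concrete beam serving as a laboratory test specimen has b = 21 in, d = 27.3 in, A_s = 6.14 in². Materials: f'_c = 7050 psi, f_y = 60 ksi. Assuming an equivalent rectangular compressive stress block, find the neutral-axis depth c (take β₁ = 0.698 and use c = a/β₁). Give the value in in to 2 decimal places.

c ≈ 4.19 in

T = A_s f_y = 6.14 × 60 = 368.4 kips.
a = T/(0.85 f'_c b) = 368.4/(0.85 × 7.05 × 21) = 2.9275 in.
With β₁ = 0.698, c = a/β₁ = 2.9275/0.698 = 4.19 in.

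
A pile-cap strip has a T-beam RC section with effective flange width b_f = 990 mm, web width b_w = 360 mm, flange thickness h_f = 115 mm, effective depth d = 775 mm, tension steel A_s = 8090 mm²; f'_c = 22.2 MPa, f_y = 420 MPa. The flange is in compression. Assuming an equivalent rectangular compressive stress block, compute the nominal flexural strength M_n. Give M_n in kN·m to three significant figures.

M_n ≈ 2250 kN·m

Tension: T = A_s f_y = 8090 × 420 = 3397800 N.
Try a within the flange: a = T/(0.85 f'_c b_f) = 3397800/(0.85 × 22.2 × 990) = 181.88 mm.
a = 181.88 > h_f = 115 mm: the block extends into the web. Split into flange-overhang and web parts.
C_f = 0.85 f'_c (b_f − b_w) h_f = 0.85 × 22.2 × (990 − 360) × 115 = 1367132 N.
Remaining web compression depth: a_w = (T − C_f)/(0.85 f'_c b_w) = (3397800 − 1367132)/(0.85 × 22.2 × 360) = 298.93 mm.
M_n = C_f(d − h_f/2) + (T − C_f)(d − a_w/2) = 1367132 × (775 − 57.5) + 2030668 × (775 − 149.465) = 980.92 + 1270.25 = 2251.17 × 10⁶ N·mm.
M_n = 2251.17 kN·m.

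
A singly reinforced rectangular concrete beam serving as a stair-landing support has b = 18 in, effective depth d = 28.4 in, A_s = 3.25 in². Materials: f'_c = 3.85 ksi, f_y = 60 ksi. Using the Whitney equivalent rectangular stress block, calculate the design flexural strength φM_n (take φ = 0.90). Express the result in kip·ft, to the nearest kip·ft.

φM_n ≈ 391 kip·ft

T = A_s f_y = 3.25 × 60 = 195 kips.
a = T/(0.85 f'_c b) = 195/(0.85 × 3.85 × 18) = 3.310 in.
M_n = T(d − a/2) = 195 × (28.4 − 1.655) = 5215.3 kip·in = 5215.3/12 = 434.61 kip·ft.
φM_n = 0.90 × 434.61 = 391.15 kip·ft.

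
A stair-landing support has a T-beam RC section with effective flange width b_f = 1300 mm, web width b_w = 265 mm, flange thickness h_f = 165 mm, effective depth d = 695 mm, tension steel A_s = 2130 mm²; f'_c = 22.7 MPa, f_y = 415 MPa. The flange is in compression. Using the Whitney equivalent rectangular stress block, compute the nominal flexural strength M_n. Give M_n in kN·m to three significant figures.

M_n ≈ 599 kN·m

Tension: T = A_s f_y = 2130 × 415 = 883950 N.
Try a within the flange: a = T/(0.85 f'_c b_f) = 883950/(0.85 × 22.7 × 1300) = 35.24 mm.
Since a = 35.24 ≤ h_f = 165 mm, the stress block lies entirely in the flange; analyse as a rectangular beam of width b_f.
M_n = T(d − a/2) = 883950 × (695 − 17.62) = 598.77 × 10⁶ N·mm.
M_n = 598.77 kN·m.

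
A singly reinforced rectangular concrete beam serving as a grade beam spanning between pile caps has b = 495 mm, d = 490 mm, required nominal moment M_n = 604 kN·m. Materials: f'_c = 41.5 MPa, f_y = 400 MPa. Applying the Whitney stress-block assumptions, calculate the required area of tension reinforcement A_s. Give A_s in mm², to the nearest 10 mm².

A_s ≈ 3340 mm²

With M_n = 0.85 f'_c a b (d − a/2), solve the quadratic for a:
a = d − √(d² − 2M_n/(0.85 f'_c b)) = 490 − √(490² − 2 × 604×10⁶/(0.85 × 41.5 × 495)) = 76.58 mm.
A_s = 0.85 f'_c a b / f_y = 0.85 × 41.5 × 76.58 × 495 / 400 = 3342.9 mm².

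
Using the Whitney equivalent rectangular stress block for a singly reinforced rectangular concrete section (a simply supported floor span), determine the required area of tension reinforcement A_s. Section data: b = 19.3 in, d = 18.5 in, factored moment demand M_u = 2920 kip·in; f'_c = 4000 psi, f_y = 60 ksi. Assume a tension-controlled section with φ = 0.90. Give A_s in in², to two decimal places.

A_s ≈ 3.17 in²

M_n = M_u/φ = 2920/0.90 = 3244.44 kip·in.
From M_n = 0.85 f'_c a b (d − a/2):
a = d − √(d² − 2M_n/(0.85 f'_c b)) = 18.5 − √(18.5² − 2 × 3244.44/(0.85 × 4 × 19.3)) = 2.900 in.
A_s = 0.85 f'_c a b / f_y = 0.85 × 4 × 2.900 × 19.3 / 60 = 3.172 in².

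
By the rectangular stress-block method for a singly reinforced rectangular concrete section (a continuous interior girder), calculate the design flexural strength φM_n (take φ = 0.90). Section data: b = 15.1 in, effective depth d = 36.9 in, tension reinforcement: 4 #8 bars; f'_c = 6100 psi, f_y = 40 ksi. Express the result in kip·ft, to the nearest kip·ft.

A_s = 4 × 0.79 = 3.16 in².
T = A_s f_y = 3.16 × 40 = 126.4 kips.
a = T/(0.85 f'_c b) = 126.4/(0.85 × 6.1 × 15.1) = 1.614 in.
M_n = T(d − a/2) = 126.4 × (36.9 − 0.807) = 4562.2 kip·in = 4562.2/12 = 380.18 kip·ft.
φM_n = 0.90 × 380.18 = 342.16 kip·ft.

φM_n ≈ 342 kip·ft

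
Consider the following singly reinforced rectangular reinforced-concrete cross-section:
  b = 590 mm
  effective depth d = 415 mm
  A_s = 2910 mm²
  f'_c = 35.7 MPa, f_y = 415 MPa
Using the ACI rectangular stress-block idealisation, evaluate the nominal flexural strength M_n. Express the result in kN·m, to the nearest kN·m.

M_n ≈ 460 kN·m

T = A_s f_y = 2910 × 415 = 1207650 N = 1207.65 kN.
From C = T: a = T/(0.85 f'_c b) = 1207650/(0.85 × 35.7 × 590) = 67.45 mm.
M_n = T(d − a/2) = 1207.65 kN × (415 − 33.725) mm = 460.45 kN·m.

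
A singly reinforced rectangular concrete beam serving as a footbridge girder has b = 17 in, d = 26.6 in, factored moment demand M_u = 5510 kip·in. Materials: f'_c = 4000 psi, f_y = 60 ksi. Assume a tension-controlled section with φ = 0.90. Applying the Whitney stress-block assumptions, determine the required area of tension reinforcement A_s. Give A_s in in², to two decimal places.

A_s ≈ 4.18 in²

M_n = M_u/φ = 5510/0.90 = 6122.22 kip·in.
From M_n = 0.85 f'_c a b (d − a/2):
a = d − √(d² − 2M_n/(0.85 f'_c b)) = 26.6 − √(26.6² − 2 × 6122.22/(0.85 × 4 × 17)) = 4.335 in.
A_s = 0.85 f'_c a b / f_y = 0.85 × 4 × 4.335 × 17 / 60 = 4.176 in².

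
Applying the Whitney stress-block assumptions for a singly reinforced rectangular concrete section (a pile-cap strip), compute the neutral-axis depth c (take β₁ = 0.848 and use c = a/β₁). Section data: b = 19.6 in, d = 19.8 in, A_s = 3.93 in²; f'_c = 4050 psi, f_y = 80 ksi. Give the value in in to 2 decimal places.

c ≈ 5.49 in

T = A_s f_y = 3.93 × 80 = 314.4 kips.
a = T/(0.85 f'_c b) = 314.4/(0.85 × 4.05 × 19.6) = 4.6596 in.
With β₁ = 0.848, c = a/β₁ = 4.6596/0.848 = 5.49 in.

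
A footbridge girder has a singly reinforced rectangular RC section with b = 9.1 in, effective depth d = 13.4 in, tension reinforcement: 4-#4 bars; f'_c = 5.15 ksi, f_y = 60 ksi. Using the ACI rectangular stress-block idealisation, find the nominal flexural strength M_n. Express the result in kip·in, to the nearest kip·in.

M_n ≈ 614 kip·in

A_s = 4 × 0.2 = 0.8 in².
T = A_s f_y = 0.8 × 60 = 48 kips.
a = T/(0.85 f'_c b) = 48/(0.85 × 5.15 × 9.1) = 1.205 in.
M_n = T(d − a/2) = 48 × (13.4 − 0.6025) = 614.3 kip·in.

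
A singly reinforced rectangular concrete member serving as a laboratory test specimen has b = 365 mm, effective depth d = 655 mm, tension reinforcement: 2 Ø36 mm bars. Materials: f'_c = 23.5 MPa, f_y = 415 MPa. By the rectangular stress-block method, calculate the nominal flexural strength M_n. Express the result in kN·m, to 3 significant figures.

A_s = 2 × 1018 = 2036 mm².
T = A_s f_y = 2036 × 415 = 844940 N = 844.94 kN.
From C = T: a = T/(0.85 f'_c b) = 844940/(0.85 × 23.5 × 365) = 115.89 mm.
M_n = T(d − a/2) = 844.94 kN × (655 − 57.945) mm = 504.48 kN·m.

M_n ≈ 504 kN·m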